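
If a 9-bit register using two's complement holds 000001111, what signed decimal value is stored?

MSB is 0, so the value is non-negative: 000001111 = 15.

15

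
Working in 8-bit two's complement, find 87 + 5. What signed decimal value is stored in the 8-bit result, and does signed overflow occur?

87 → 01010111
5 → 00000101
  01010111
+ 00000101
= 01011100
Result 01011100: MSB = 0 → value 92.
Both addends are non-negative and so is the stored result: no signed overflow.

92; no overflow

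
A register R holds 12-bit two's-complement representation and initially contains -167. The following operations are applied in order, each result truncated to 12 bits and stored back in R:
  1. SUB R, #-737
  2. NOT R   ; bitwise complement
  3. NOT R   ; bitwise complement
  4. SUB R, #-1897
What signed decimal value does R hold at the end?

-1629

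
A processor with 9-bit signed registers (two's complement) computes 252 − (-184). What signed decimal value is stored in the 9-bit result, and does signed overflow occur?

-76; overflow

252 → 011111100
-184 → 101001000
Subtract via negate-and-add: invert 101001000 + 1 = 010111000 (i.e. 184).
  011111100
+ 010111000
= 110110100
Result 110110100: MSB = 1 → 436 − 512 = -76.
Both addends (after negating the subtrahend) are non-negative but the stored result is negative: signed overflow. The true value 252 − (-184) = 436 lies outside [-256, 255].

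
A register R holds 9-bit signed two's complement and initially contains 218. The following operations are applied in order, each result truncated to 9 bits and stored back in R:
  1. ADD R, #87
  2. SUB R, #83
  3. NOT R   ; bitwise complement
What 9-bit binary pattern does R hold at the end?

Start: R = 218 = 011011010.
R = 218 + 87 = 305; wraps to -207 = 100110001
R = -207 − 83 = -290; wraps to 222 = 011011110
R = NOT 011011110 = 100100001 = -223

100100001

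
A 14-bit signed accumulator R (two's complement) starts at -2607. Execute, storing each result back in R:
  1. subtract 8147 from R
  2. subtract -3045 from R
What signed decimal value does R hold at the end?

Start: R = -2607 = 11010111010001.
R = -2607 − 8147 = -10754; wraps to 5630 = 01010111111110
R = 5630 − (-3045) = 8675; wraps to -7709 = 10000111100011

-7709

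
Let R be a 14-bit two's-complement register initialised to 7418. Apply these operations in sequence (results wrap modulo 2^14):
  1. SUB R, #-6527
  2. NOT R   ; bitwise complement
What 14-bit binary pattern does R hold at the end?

00100110000110

Start: R = 7418 = 01110011111010.
R = 7418 − (-6527) = 13945; wraps to -2439 = 11011001111001
R = NOT 11011001111001 = 00100110000110 = 2438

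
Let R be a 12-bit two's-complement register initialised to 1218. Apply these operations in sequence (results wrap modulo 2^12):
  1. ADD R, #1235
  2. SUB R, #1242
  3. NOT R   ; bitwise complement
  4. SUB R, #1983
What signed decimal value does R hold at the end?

901

Start: R = 1218 = 010011000010.
R = 1218 + 1235 = 2453; wraps to -1643 = 100110010101
R = -1643 − 1242 = -2885; wraps to 1211 = 010010111011
R = NOT 010010111011 = 101101000100 = -1212
R = -1212 − 1983 = -3195; wraps to 901 = 001110000101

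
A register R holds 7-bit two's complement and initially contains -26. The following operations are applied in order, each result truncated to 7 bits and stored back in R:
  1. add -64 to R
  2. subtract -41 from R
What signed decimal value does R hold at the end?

-49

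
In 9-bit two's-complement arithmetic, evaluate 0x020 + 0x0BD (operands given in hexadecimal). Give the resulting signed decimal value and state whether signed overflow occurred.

0x020 = 000100000 = 32 (signed)
0x0BD = 010111101 = 189 (signed)
  000100000
+ 010111101
= 011011101
Result 011011101: MSB = 0 → value 221.
Both addends are non-negative and so is the stored result: no signed overflow.

221; no overflow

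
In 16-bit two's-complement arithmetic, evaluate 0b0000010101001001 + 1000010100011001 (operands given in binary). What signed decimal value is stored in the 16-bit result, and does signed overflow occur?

-30110; no overflow

0b0000010101001001 → 0000010101001001 = 1353 (signed)
1000010100011001 = -31463 (signed)
  0000010101001001
+ 1000010100011001
= 1000101001100010
Result 1000101001100010: MSB = 1 → 35426 − 65536 = -30110.
Addends have opposite signs, so signed overflow cannot occur.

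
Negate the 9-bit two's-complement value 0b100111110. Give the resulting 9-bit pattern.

Invert: 011000001. Add 1: 011000010.

011000010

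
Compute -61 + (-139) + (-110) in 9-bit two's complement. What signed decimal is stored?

-61 + (-139) = -200 (100111000)
-200 + (-110) = -310 → wraps to 202 (011001010)

202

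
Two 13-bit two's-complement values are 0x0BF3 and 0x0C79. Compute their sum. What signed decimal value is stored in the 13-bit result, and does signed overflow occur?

0x0BF3 = 0101111110011 = 3059 (signed)
0x0C79 = 0110001111001 = 3193 (signed)
  0101111110011
+ 0110001111001
= 1100001101100
Result 1100001101100: MSB = 1 → 6252 − 8192 = -1940.
Both addends are non-negative but the stored result is negative: signed overflow. The true value 3059 + 3193 = 6252 lies outside [-4096, 4095].

-1940; overflow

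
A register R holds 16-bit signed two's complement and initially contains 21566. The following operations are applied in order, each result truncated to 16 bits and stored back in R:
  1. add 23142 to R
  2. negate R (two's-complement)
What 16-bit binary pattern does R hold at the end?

0101000101011100

Start: R = 21566 = 0101010000111110.
R = 21566 + 23142 = 44708; wraps to -20828 = 1010111010100100
R = −(-20828) = 20828 = 0101000101011100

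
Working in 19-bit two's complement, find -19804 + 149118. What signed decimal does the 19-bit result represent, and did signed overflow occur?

129314; no overflow

-19804 → 1111011001010100100
149118 → 0100100011001111110
  1111011001010100100
+ 0100100011001111110
= 0011111100100100010  (discard carry-out 1)
Result 0011111100100100010: MSB = 0 → value 129314.
Addends have opposite signs, so signed overflow cannot occur.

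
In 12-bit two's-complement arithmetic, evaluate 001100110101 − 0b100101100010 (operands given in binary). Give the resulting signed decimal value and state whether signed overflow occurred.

-1581; overflow

001100110101 = 821 (signed)
0b100101100010 → 100101100010 = -1694 (signed)
Subtract via negate-and-add: invert 100101100010 + 1 = 011010011110 (i.e. 1694).
  001100110101
+ 011010011110
= 100111010011
Result 100111010011: MSB = 1 → 2515 − 4096 = -1581.
Both addends (after negating the subtrahend) are non-negative but the stored result is negative: signed overflow. The true value 821 − (-1694) = 2515 lies outside [-2048, 2047].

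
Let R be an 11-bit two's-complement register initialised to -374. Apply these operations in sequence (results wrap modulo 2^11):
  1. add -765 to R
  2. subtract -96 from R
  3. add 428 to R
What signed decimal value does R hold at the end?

-615

Start: R = -374 = 11010001010.
R = -374 + (-765) = -1139; wraps to 909 = 01110001101
R = 909 − (-96) = 1005 = 01111101101
R = 1005 + 428 = 1433; wraps to -615 = 10110011001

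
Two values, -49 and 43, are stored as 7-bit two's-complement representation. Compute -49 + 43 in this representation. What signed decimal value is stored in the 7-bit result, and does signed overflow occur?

-49 → 1001111
43 → 0101011
  1001111
+ 0101011
= 1111010
Result 1111010: MSB = 1 → 122 − 128 = -6.
Addends have opposite signs, so signed overflow cannot occur.

-6; no overflow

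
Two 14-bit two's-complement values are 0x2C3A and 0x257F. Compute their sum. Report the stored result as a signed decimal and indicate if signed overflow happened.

4537; overflow

0x2C3A = 10110000111010 = -5062 (signed)
0x257F = 10010101111111 = -6785 (signed)
  10110000111010
+ 10010101111111
= 01000110111001  (discard carry-out 1)
Result 01000110111001: MSB = 0 → value 4537.
Both addends are negative but the stored result is non-negative: signed overflow. The true value -5062 + (-6785) = -11847 lies outside [-8192, 8191].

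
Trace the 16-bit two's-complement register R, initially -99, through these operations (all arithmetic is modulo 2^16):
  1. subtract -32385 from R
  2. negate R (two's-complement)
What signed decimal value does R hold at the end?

Start: R = -99 = 1111111110011101.
R = -99 − (-32385) = 32286 = 0111111000011110
R = −(32286) = -32286 = 1000000111100010

-32286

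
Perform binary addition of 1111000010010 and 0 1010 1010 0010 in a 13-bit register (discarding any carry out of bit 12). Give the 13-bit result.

  1111000010010
+ 0101010100010
= 0100010110100  (discard carry-out 1)

0100010110100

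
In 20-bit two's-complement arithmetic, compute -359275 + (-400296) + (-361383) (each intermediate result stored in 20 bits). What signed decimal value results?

-72378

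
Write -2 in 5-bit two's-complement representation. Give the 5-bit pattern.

11110

|-2| = 2 = 00010 in 5 bits.
Invert the bits: 11101. Add 1: 11110.
Check: 11110 reads as 30 − 32 = -2.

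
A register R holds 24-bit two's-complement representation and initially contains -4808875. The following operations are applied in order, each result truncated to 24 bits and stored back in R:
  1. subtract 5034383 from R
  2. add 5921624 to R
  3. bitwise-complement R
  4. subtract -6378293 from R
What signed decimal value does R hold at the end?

Start: R = -4808875 = 101101101001111101010101.
R = -4808875 − 5034383 = -9843258; wraps to 6933958 = 011010011100110111000110
R = 6933958 + 5921624 = 12855582; wraps to -3921634 = 110001000010100100011110
R = NOT 110001000010100100011110 = 001110111101011011100001 = 3921633
R = 3921633 − (-6378293) = 10299926; wraps to -6477290 = 100111010010101000010110

-6477290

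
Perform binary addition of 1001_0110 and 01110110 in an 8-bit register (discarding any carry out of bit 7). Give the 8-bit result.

  10010110
+ 01110110
= 00001100  (discard carry-out 1)

00001100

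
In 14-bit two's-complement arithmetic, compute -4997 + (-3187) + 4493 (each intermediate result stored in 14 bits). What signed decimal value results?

-3691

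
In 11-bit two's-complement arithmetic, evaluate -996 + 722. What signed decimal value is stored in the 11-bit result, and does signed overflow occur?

-274; no overflow

-996 → 10000011100
722 → 01011010010
  10000011100
+ 01011010010
= 11011101110
Result 11011101110: MSB = 1 → 1774 − 2048 = -274.
Addends have opposite signs, so signed overflow cannot occur.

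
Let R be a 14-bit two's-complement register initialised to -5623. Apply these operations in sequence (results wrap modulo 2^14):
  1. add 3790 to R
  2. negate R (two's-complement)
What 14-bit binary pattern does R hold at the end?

Start: R = -5623 = 10101000001001.
R = -5623 + 3790 = -1833 = 11100011010111
R = −(-1833) = 1833 = 00011100101001

00011100101001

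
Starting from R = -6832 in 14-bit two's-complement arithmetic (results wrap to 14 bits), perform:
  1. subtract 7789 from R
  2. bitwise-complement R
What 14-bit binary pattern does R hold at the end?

Start: R = -6832 = 10010101010000.
R = -6832 − 7789 = -14621; wraps to 1763 = 00011011100011
R = NOT 00011011100011 = 11100100011100 = -1764

11100100011100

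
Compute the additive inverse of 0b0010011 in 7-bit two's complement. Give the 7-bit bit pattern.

1101101

Invert: 1101100. Add 1: 1101101.
Check: 0010011 = 19, 1101101 = -19.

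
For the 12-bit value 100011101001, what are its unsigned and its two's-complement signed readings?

Unsigned: 100011101001 = 2281.
Signed: MSB=1 → 2281 − 4096 = -1815.

unsigned = 2281, signed = -1815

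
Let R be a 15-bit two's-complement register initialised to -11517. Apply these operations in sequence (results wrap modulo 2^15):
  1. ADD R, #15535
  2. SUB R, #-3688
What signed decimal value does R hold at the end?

7706

Start: R = -11517 = 101001100000011.
R = -11517 + 15535 = 4018 = 000111110110010
R = 4018 − (-3688) = 7706 = 001111000011010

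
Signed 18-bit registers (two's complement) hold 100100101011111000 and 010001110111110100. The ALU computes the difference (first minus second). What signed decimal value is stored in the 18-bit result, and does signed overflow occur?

100100101011111000 = -111880 (signed)
010001110111110100 = 73204 (signed)
Subtract via negate-and-add: invert 010001110111110100 + 1 = 101110001000001100 (i.e. -73204).
  100100101011111000
+ 101110001000001100
= 010010110100000100  (discard carry-out 1)
Result 010010110100000100: MSB = 0 → value 77060.
Both addends (after negating the subtrahend) are negative but the stored result is non-negative: signed overflow. The true value -111880 − 73204 = -185084 lies outside [-131072, 131071].

77060; overflow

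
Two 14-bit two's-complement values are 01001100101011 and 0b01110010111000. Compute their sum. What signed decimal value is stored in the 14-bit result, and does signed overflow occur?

01001100101011 = 4907 (signed)
0b01110010111000 → 01110010111000 = 7352 (signed)
  01001100101011
+ 01110010111000
= 10111111100011
Result 10111111100011: MSB = 1 → 12259 − 16384 = -4125.
Both addends are non-negative but the stored result is negative: signed overflow. The true value 4907 + 7352 = 12259 lies outside [-8192, 8191].

-4125; overflow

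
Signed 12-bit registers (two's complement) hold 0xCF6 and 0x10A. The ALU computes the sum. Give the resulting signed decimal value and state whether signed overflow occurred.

0xCF6 = 110011110110 = -778 (signed)
0x10A = 000100001010 = 266 (signed)
  110011110110
+ 000100001010
= 111000000000
Result 111000000000: MSB = 1 → 3584 − 4096 = -512.
Addends have opposite signs, so signed overflow cannot occur.

-512; no overflow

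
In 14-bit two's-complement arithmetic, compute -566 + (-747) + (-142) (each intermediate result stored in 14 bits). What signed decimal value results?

-1455

-566 + (-747) = -1313 (11101011011111)
-1313 + (-142) = -1455 (11101001010001)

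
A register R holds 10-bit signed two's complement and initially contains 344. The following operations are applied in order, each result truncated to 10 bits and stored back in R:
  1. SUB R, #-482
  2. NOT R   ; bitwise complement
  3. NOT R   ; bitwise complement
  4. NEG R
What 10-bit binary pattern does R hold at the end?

0011000110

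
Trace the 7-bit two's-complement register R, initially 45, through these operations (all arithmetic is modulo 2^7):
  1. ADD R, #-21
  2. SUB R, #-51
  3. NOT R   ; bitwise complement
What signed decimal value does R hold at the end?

52

Start: R = 45 = 0101101.
R = 45 + (-21) = 24 = 0011000
R = 24 − (-51) = 75; wraps to -53 = 1001011
R = NOT 1001011 = 0110100 = 52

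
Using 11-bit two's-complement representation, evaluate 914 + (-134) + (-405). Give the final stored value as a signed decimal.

375

914 + (-134) = 780 (01100001100)
780 + (-405) = 375 (00101110111)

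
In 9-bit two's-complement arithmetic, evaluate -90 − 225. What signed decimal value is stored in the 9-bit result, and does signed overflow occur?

197; overflow

-90 → 110100110
225 → 011100001
Subtract via negate-and-add: invert 011100001 + 1 = 100011111 (i.e. -225).
  110100110
+ 100011111
= 011000101  (discard carry-out 1)
Result 011000101: MSB = 0 → value 197.
Both addends (after negating the subtrahend) are negative but the stored result is non-negative: signed overflow. The true value -90 − 225 = -315 lies outside [-256, 255].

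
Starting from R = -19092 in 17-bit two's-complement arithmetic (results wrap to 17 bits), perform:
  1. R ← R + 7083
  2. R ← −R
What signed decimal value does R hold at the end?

Start: R = -19092 = 11011010101101100.
R = -19092 + 7083 = -12009 = 11101000100010111
R = −(-12009) = 12009 = 00010111011101001

12009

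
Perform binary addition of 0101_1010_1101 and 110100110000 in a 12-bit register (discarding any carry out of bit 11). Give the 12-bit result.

  010110101101
+ 110100110000
= 001011011101  (discard carry-out 1)

001011011101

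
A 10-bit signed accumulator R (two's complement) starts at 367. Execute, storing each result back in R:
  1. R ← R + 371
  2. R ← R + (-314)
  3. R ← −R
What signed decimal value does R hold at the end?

Start: R = 367 = 0101101111.
R = 367 + 371 = 738; wraps to -286 = 1011100010
R = -286 + (-314) = -600; wraps to 424 = 0110101000
R = −(424) = -424 = 1001011000

-424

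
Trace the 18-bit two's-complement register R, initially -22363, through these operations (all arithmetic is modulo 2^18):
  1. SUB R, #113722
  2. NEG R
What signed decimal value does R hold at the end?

-126059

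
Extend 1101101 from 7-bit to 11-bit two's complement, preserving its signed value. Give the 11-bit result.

11111101101

MSB of 1101101 is 1; replicate it into the new high bits.
1111|1101101 → 11111101101 (still -19).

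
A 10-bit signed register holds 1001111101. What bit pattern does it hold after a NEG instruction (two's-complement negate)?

Invert: 0110000010. Add 1: 0110000011.
Check: 1001111101 = -387, 0110000011 = 387.

0110000011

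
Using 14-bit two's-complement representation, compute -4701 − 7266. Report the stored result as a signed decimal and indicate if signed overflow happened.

4417; overflow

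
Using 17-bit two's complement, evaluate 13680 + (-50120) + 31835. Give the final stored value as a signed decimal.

-4605

13680 + (-50120) = -36440 (10111000110101000)
-36440 + 31835 = -4605 (11110111000000011)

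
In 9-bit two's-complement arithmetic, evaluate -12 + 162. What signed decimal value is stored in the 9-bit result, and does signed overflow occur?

150; no overflow

-12 → 111110100
162 → 010100010
  111110100
+ 010100010
= 010010110  (discard carry-out 1)
Result 010010110: MSB = 0 → value 150.
Addends have opposite signs, so signed overflow cannot occur.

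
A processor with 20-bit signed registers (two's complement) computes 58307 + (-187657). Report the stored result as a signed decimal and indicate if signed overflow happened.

-129350; no overflow

58307 → 00001110001111000011
-187657 → 11010010001011110111
  00001110001111000011
+ 11010010001011110111
= 11100000011010111010
Result 11100000011010111010: MSB = 1 → 919226 − 1048576 = -129350.
Addends have opposite signs, so signed overflow cannot occur.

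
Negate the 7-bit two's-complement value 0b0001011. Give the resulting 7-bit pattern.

1110101

Invert: 1110100. Add 1: 1110101.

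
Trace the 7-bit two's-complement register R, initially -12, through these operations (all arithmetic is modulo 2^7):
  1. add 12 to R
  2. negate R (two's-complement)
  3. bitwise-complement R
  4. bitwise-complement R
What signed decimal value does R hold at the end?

0

Start: R = -12 = 1110100.
R = -12 + 12 = 0 = 0000000
R = −(0) = 0 = 0000000
R = NOT 0000000 = 1111111 = -1
R = NOT 1111111 = 0000000 = 0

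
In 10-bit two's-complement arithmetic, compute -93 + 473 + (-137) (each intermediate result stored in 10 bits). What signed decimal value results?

243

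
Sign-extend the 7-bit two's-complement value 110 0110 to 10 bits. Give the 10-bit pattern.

MSB of 1100110 is 1; replicate it into the new high bits.
111|1100110 → 1111100110 (still -26).

1111100110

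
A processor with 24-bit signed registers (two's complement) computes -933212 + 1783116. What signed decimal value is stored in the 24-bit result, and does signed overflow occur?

849904; no overflow

-933212 → 111100011100001010100100
1783116 → 000110110011010101001100
  111100011100001010100100
+ 000110110011010101001100
= 000011001111011111110000  (discard carry-out 1)
Result 000011001111011111110000: MSB = 0 → value 849904.
Addends have opposite signs, so signed overflow cannot occur.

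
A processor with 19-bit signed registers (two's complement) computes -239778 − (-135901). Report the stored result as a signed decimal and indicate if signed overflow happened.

-103877; no overflow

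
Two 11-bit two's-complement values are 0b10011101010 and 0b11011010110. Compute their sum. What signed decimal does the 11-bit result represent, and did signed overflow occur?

960; overflow

0b10011101010 → 10011101010 = -790 (signed)
0b11011010110 → 11011010110 = -298 (signed)
  10011101010
+ 11011010110
= 01111000000  (discard carry-out 1)
Result 01111000000: MSB = 0 → value 960.
Both addends are negative but the stored result is non-negative: signed overflow. The true value -790 + (-298) = -1088 lies outside [-1024, 1023].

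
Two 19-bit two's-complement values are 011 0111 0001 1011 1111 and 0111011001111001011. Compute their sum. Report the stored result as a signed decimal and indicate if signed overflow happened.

-55926; overflow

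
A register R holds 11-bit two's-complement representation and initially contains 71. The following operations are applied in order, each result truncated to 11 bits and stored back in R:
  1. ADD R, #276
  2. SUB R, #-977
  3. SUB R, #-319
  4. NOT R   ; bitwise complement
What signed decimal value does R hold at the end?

Start: R = 71 = 00001000111.
R = 71 + 276 = 347 = 00101011011
R = 347 − (-977) = 1324; wraps to -724 = 10100101100
R = -724 − (-319) = -405 = 11001101011
R = NOT 11001101011 = 00110010100 = 404

404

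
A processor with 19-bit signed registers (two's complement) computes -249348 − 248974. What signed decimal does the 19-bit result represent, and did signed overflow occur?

-249348 → 1000011000111111100
248974 → 0111100110010001110
Subtract via negate-and-add: invert 0111100110010001110 + 1 = 1000011001101110010 (i.e. -248974).
  1000011000111111100
+ 1000011001101110010
= 0000110010101101110  (discard carry-out 1)
Result 0000110010101101110: MSB = 0 → value 25966.
Both addends (after negating the subtrahend) are negative but the stored result is non-negative: signed overflow. The true value -249348 − 248974 = -498322 lies outside [-262144, 262143].

25966; overflow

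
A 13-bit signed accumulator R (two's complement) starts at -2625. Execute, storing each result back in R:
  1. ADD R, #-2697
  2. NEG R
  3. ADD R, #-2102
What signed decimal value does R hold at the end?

3220

Start: R = -2625 = 1010110111111.
R = -2625 + (-2697) = -5322; wraps to 2870 = 0101100110110
R = −(2870) = -2870 = 1010011001010
R = -2870 + (-2102) = -4972; wraps to 3220 = 0110010010100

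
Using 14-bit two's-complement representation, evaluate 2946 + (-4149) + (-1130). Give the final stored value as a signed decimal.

-2333

2946 + (-4149) = -1203 (11101101001101)
-1203 + (-1130) = -2333 (11011011100011)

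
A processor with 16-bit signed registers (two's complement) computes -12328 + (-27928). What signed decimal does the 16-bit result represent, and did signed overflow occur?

-12328 → 1100111111011000
-27928 → 1001001011101000
  1100111111011000
+ 1001001011101000
= 0110001011000000  (discard carry-out 1)
Result 0110001011000000: MSB = 0 → value 25280.
Both addends are negative but the stored result is non-negative: signed overflow. The true value -12328 + (-27928) = -40256 lies outside [-32768, 32767].

25280; overflow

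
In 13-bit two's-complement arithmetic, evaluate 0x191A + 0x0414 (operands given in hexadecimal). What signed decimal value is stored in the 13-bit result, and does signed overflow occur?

-722; no overflow

0x191A = 1100100011010 = -1766 (signed)
0x0414 = 0010000010100 = 1044 (signed)
  1100100011010
+ 0010000010100
= 1110100101110
Result 1110100101110: MSB = 1 → 7470 − 8192 = -722.
Addends have opposite signs, so signed overflow cannot occur.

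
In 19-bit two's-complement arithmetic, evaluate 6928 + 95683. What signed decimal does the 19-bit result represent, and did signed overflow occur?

102611; no overflow

6928 → 0000001101100010000
95683 → 0010111010111000011
  0000001101100010000
+ 0010111010111000011
= 0011001000011010011
Result 0011001000011010011: MSB = 0 → value 102611.
Both addends are non-negative and so is the stored result: no signed overflow.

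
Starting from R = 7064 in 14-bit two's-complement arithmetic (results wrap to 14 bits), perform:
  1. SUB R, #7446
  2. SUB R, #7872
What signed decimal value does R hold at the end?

Start: R = 7064 = 01101110011000.
R = 7064 − 7446 = -382 = 11111010000010
R = -382 − 7872 = -8254; wraps to 8130 = 01111111000010

8130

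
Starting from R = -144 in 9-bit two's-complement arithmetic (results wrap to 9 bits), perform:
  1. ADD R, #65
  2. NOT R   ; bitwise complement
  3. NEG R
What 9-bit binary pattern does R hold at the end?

110110010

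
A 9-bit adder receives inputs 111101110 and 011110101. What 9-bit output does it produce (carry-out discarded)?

011100011

  111101110
+ 011110101
= 011100011  (discard carry-out 1)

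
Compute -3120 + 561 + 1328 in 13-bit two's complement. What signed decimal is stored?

-3120 + 561 = -2559 (1011000000001)
-2559 + 1328 = -1231 (1101100110001)

-1231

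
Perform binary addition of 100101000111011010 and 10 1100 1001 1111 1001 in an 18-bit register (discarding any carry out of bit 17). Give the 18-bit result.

  100101000111011010
+ 101100100111111001
= 010001101111010011  (discard carry-out 1)

010001101111010011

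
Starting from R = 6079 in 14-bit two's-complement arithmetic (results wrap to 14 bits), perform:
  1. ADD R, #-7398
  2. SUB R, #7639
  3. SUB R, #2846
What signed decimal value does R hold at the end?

4580

Start: R = 6079 = 01011110111111.
R = 6079 + (-7398) = -1319 = 11101011011001
R = -1319 − 7639 = -8958; wraps to 7426 = 01110100000010
R = 7426 − 2846 = 4580 = 01000111100100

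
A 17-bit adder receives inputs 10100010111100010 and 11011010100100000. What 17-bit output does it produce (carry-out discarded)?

01111101100000010

  10100010111100010
+ 11011010100100000
= 01111101100000010  (discard carry-out 1)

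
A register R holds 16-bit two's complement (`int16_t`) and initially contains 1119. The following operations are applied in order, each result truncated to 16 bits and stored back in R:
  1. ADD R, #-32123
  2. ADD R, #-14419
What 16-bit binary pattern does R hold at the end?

0100111010010001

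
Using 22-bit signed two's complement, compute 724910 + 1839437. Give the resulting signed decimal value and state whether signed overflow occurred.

724910 → 0010110000111110101110
1839437 → 0111000001000101001101
  0010110000111110101110
+ 0111000001000101001101
= 1001110010000011111011
Result 1001110010000011111011: MSB = 1 → 2564347 − 4194304 = -1629957.
Both addends are non-negative but the stored result is negative: signed overflow. The true value 724910 + 1839437 = 2564347 lies outside [-2097152, 2097151].

-1629957; overflow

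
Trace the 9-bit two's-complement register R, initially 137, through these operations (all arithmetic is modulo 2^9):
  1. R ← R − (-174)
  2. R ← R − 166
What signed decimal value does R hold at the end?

145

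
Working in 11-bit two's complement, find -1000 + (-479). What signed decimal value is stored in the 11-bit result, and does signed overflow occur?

569; overflow

-1000 → 10000011000
-479 → 11000100001
  10000011000
+ 11000100001
= 01000111001  (discard carry-out 1)
Result 01000111001: MSB = 0 → value 569.
Both addends are negative but the stored result is non-negative: signed overflow. The true value -1000 + (-479) = -1479 lies outside [-1024, 1023].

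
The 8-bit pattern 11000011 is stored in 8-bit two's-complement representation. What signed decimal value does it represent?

-61

MSB is 1, so the value is negative.
Invert: 00111100. Add 1: 00111101 = 61. So the value is −61.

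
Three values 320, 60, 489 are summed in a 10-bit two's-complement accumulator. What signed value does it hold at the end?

320 + 60 = 380 (0101111100)
380 + 489 = 869 → wraps to -155 (1101100101)

-155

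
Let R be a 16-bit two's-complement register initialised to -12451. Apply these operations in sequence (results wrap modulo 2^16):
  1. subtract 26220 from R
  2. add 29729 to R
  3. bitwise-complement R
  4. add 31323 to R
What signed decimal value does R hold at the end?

Start: R = -12451 = 1100111101011101.
R = -12451 − 26220 = -38671; wraps to 26865 = 0110100011110001
R = 26865 + 29729 = 56594; wraps to -8942 = 1101110100010010
R = NOT 1101110100010010 = 0010001011101101 = 8941
R = 8941 + 31323 = 40264; wraps to -25272 = 1001110101001000

-25272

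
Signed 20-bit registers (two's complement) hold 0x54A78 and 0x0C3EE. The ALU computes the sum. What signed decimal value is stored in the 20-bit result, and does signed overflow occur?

396902; no overflow

0x54A78 = 01010100101001111000 = 346744 (signed)
0x0C3EE = 00001100001111101110 = 50158 (signed)
  01010100101001111000
+ 00001100001111101110
= 01100000111001100110
Result 01100000111001100110: MSB = 0 → value 396902.
Both addends are non-negative and so is the stored result: no signed overflow.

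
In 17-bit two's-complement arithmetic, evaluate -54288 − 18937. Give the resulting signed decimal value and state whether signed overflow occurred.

-54288 → 10010101111110000
18937 → 00100100111111001
Subtract via negate-and-add: invert 00100100111111001 + 1 = 11011011000000111 (i.e. -18937).
  10010101111110000
+ 11011011000000111
= 01110000111110111  (discard carry-out 1)
Result 01110000111110111: MSB = 0 → value 57847.
Both addends (after negating the subtrahend) are negative but the stored result is non-negative: signed overflow. The true value -54288 − 18937 = -73225 lies outside [-65536, 65535].

57847; overflow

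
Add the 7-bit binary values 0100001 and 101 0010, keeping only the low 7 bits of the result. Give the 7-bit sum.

1110011

  0100001
+ 1010010
= 1110011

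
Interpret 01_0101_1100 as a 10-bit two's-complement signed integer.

MSB is 0, so the value is non-negative: 0101011100 = 348.

348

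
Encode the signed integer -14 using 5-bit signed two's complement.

|-14| = 14 = 01110 in 5 bits.
Invert the bits: 10001. Add 1: 10010.
Check: 10010 reads as 18 − 32 = -14.

10010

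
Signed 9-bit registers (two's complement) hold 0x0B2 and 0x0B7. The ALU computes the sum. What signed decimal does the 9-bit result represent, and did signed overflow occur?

0x0B2 = 010110010 = 178 (signed)
0x0B7 = 010110111 = 183 (signed)
  010110010
+ 010110111
= 101101001
Result 101101001: MSB = 1 → 361 − 512 = -151.
Both addends are non-negative but the stored result is negative: signed overflow. The true value 178 + 183 = 361 lies outside [-256, 255].

-151; overflow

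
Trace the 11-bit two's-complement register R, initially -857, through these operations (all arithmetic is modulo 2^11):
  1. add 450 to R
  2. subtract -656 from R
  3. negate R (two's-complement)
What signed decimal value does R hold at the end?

Start: R = -857 = 10010100111.
R = -857 + 450 = -407 = 11001101001
R = -407 − (-656) = 249 = 00011111001
R = −(249) = -249 = 11100000111

-249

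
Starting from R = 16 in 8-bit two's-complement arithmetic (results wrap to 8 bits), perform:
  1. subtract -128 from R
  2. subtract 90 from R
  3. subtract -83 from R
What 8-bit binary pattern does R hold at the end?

Start: R = 16 = 00010000.
R = 16 − (-128) = 144; wraps to -112 = 10010000
R = -112 − 90 = -202; wraps to 54 = 00110110
R = 54 − (-83) = 137; wraps to -119 = 10001001

10001001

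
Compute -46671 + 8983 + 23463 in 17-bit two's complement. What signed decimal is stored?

-46671 + 8983 = -37688 (10110110011001000)
-37688 + 23463 = -14225 (11100100001101111)

-14225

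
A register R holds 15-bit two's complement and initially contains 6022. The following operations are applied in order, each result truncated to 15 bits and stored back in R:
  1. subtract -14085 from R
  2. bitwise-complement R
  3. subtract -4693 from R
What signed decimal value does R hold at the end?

Start: R = 6022 = 001011110000110.
R = 6022 − (-14085) = 20107; wraps to -12661 = 100111010001011
R = NOT 100111010001011 = 011000101110100 = 12660
R = 12660 − (-4693) = 17353; wraps to -15415 = 100001111001001

-15415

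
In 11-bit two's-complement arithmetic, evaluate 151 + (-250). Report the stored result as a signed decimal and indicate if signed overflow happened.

151 → 00010010111
-250 → 11100000110
  00010010111
+ 11100000110
= 11110011101
Result 11110011101: MSB = 1 → 1949 − 2048 = -99.
Addends have opposite signs, so signed overflow cannot occur.

-99; no overflow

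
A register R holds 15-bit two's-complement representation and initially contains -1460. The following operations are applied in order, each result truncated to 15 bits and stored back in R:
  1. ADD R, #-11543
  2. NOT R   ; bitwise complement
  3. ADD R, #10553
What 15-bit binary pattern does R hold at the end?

101110000000011

Start: R = -1460 = 111101001001100.
R = -1460 + (-11543) = -13003 = 100110100110101
R = NOT 100110100110101 = 011001011001010 = 13002
R = 13002 + 10553 = 23555; wraps to -9213 = 101110000000011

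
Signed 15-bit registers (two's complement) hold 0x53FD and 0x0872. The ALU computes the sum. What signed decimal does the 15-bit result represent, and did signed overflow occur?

-9105; no overflow

0x53FD = 101001111111101 = -11267 (signed)
0x0872 = 000100001110010 = 2162 (signed)
  101001111111101
+ 000100001110010
= 101110001101111
Result 101110001101111: MSB = 1 → 23663 − 32768 = -9105.
Addends have opposite signs, so signed overflow cannot occur.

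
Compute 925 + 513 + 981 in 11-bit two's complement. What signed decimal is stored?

371

925 + 513 = 1438 → wraps to -610 (10110011110)
-610 + 981 = 371 (00101110011)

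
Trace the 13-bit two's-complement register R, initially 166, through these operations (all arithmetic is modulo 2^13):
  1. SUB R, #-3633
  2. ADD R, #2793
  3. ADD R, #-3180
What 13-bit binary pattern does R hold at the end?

0110101010100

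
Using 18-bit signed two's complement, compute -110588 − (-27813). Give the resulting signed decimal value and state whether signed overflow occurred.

-82775; no overflow

-110588 → 100101000000000100
-27813 → 111001001101011011
Subtract via negate-and-add: invert 111001001101011011 + 1 = 000110110010100101 (i.e. 27813).
  100101000000000100
+ 000110110010100101
= 101011110010101001
Result 101011110010101001: MSB = 1 → 179369 − 262144 = -82775.
Addends (after negating the subtrahend) have opposite signs, so signed overflow cannot occur.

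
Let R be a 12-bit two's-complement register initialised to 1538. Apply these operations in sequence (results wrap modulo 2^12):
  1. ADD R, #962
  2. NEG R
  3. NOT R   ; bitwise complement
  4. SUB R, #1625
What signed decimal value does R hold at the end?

Start: R = 1538 = 011000000010.
R = 1538 + 962 = 2500; wraps to -1596 = 100111000100
R = −(-1596) = 1596 = 011000111100
R = NOT 011000111100 = 100111000011 = -1597
R = -1597 − 1625 = -3222; wraps to 874 = 001101101010

874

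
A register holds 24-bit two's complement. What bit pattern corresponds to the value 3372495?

001100110111010111001111

3372495 is non-negative, so write it directly in 24 bits: 001100110111010111001111.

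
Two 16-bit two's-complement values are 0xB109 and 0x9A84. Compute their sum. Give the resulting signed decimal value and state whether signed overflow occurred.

0xB109 = 1011000100001001 = -20215 (signed)
0x9A84 = 1001101010000100 = -25980 (signed)
  1011000100001001
+ 1001101010000100
= 0100101110001101  (discard carry-out 1)
Result 0100101110001101: MSB = 0 → value 19341.
Both addends are negative but the stored result is non-negative: signed overflow. The true value -20215 + (-25980) = -46195 lies outside [-32768, 32767].

19341; overflow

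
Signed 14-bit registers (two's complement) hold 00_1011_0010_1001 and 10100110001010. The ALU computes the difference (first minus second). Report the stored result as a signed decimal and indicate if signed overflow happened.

00_1011_0010_1001 → 00101100101001 = 2857 (signed)
10100110001010 = -5750 (signed)
Subtract via negate-and-add: invert 10100110001010 + 1 = 01011001110110 (i.e. 5750).
  00101100101001
+ 01011001110110
= 10000110011111
Result 10000110011111: MSB = 1 → 8607 − 16384 = -7777.
Both addends (after negating the subtrahend) are non-negative but the stored result is negative: signed overflow. The true value 2857 − (-5750) = 8607 lies outside [-8192, 8191].

-7777; overflow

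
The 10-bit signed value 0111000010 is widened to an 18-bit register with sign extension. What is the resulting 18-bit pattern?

MSB of 0111000010 is 0; replicate it into the new high bits.
00000000|0111000010 → 000000000111000010 (still 450).

000000000111000010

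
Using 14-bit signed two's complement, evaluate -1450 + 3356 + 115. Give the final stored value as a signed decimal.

-1450 + 3356 = 1906 (00011101110010)
1906 + 115 = 2021 (00011111100101)

2021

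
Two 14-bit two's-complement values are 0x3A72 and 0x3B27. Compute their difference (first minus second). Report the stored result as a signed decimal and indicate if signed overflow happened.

-181; no overflow

0x3A72 = 11101001110010 = -1422 (signed)
0x3B27 = 11101100100111 = -1241 (signed)
Subtract via negate-and-add: invert 11101100100111 + 1 = 00010011011001 (i.e. 1241).
  11101001110010
+ 00010011011001
= 11111101001011
Result 11111101001011: MSB = 1 → 16203 − 16384 = -181.
Addends (after negating the subtrahend) have opposite signs, so signed overflow cannot occur.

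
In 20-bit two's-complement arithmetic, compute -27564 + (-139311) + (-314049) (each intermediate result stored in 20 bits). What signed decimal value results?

-27564 + (-139311) = -166875 (11010111010000100101)
-166875 + (-314049) = -480924 (10001010100101100100)

-480924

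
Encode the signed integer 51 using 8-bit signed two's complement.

51 is non-negative, so write it directly in 8 bits: 00110011.

00110011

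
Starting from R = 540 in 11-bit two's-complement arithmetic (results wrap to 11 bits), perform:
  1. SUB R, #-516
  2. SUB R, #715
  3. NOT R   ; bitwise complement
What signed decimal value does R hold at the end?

-342

Start: R = 540 = 01000011100.
R = 540 − (-516) = 1056; wraps to -992 = 10000100000
R = -992 − 715 = -1707; wraps to 341 = 00101010101
R = NOT 00101010101 = 11010101010 = -342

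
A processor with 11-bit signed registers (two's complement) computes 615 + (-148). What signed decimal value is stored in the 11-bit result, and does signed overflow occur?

615 → 01001100111
-148 → 11101101100
  01001100111
+ 11101101100
= 00111010011  (discard carry-out 1)
Result 00111010011: MSB = 0 → value 467.
Addends have opposite signs, so signed overflow cannot occur.

467; no overflow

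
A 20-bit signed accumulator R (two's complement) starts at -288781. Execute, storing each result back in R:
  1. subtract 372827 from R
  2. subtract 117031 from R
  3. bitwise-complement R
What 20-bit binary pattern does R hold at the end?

10111110000110001110

Start: R = -288781 = 10111001011111110011.
R = -288781 − 372827 = -661608; wraps to 386968 = 01011110011110011000
R = 386968 − 117031 = 269937 = 01000001111001110001
R = NOT 01000001111001110001 = 10111110000110001110 = -269938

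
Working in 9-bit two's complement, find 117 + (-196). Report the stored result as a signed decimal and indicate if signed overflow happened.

117 → 001110101
-196 → 100111100
  001110101
+ 100111100
= 110110001
Result 110110001: MSB = 1 → 433 − 512 = -79.
Addends have opposite signs, so signed overflow cannot occur.

-79; no overflow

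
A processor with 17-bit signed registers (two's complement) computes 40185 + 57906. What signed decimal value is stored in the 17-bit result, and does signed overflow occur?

40185 → 01001110011111001
57906 → 01110001000110010
  01001110011111001
+ 01110001000110010
= 10111111100101011
Result 10111111100101011: MSB = 1 → 98091 − 131072 = -32981.
Both addends are non-negative but the stored result is negative: signed overflow. The true value 40185 + 57906 = 98091 lies outside [-65536, 65535].

-32981; overflow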